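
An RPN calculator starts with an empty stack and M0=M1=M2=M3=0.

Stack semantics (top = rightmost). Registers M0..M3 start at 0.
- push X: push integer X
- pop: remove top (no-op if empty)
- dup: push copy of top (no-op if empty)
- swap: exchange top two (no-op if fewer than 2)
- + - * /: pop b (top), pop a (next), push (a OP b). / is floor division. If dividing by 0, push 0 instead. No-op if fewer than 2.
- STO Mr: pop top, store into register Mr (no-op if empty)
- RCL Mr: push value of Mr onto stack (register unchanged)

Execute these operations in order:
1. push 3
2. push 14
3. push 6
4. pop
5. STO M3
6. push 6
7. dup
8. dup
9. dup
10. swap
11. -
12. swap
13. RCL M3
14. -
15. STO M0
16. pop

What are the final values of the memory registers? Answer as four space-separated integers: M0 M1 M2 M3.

Answer: -8 0 0 14

Derivation:
After op 1 (push 3): stack=[3] mem=[0,0,0,0]
After op 2 (push 14): stack=[3,14] mem=[0,0,0,0]
After op 3 (push 6): stack=[3,14,6] mem=[0,0,0,0]
After op 4 (pop): stack=[3,14] mem=[0,0,0,0]
After op 5 (STO M3): stack=[3] mem=[0,0,0,14]
After op 6 (push 6): stack=[3,6] mem=[0,0,0,14]
After op 7 (dup): stack=[3,6,6] mem=[0,0,0,14]
After op 8 (dup): stack=[3,6,6,6] mem=[0,0,0,14]
After op 9 (dup): stack=[3,6,6,6,6] mem=[0,0,0,14]
After op 10 (swap): stack=[3,6,6,6,6] mem=[0,0,0,14]
After op 11 (-): stack=[3,6,6,0] mem=[0,0,0,14]
After op 12 (swap): stack=[3,6,0,6] mem=[0,0,0,14]
After op 13 (RCL M3): stack=[3,6,0,6,14] mem=[0,0,0,14]
After op 14 (-): stack=[3,6,0,-8] mem=[0,0,0,14]
After op 15 (STO M0): stack=[3,6,0] mem=[-8,0,0,14]
After op 16 (pop): stack=[3,6] mem=[-8,0,0,14]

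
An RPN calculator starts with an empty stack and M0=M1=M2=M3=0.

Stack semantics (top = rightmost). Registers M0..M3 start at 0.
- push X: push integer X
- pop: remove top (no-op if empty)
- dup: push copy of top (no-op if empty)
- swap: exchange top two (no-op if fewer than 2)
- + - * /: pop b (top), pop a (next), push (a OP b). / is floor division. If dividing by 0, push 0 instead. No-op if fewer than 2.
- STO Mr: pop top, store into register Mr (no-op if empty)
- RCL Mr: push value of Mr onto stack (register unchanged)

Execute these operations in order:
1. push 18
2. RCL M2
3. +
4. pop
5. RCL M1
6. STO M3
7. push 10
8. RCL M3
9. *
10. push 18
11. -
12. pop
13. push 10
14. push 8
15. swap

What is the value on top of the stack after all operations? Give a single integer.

Answer: 10

Derivation:
After op 1 (push 18): stack=[18] mem=[0,0,0,0]
After op 2 (RCL M2): stack=[18,0] mem=[0,0,0,0]
After op 3 (+): stack=[18] mem=[0,0,0,0]
After op 4 (pop): stack=[empty] mem=[0,0,0,0]
After op 5 (RCL M1): stack=[0] mem=[0,0,0,0]
After op 6 (STO M3): stack=[empty] mem=[0,0,0,0]
After op 7 (push 10): stack=[10] mem=[0,0,0,0]
After op 8 (RCL M3): stack=[10,0] mem=[0,0,0,0]
After op 9 (*): stack=[0] mem=[0,0,0,0]
After op 10 (push 18): stack=[0,18] mem=[0,0,0,0]
After op 11 (-): stack=[-18] mem=[0,0,0,0]
After op 12 (pop): stack=[empty] mem=[0,0,0,0]
After op 13 (push 10): stack=[10] mem=[0,0,0,0]
After op 14 (push 8): stack=[10,8] mem=[0,0,0,0]
After op 15 (swap): stack=[8,10] mem=[0,0,0,0]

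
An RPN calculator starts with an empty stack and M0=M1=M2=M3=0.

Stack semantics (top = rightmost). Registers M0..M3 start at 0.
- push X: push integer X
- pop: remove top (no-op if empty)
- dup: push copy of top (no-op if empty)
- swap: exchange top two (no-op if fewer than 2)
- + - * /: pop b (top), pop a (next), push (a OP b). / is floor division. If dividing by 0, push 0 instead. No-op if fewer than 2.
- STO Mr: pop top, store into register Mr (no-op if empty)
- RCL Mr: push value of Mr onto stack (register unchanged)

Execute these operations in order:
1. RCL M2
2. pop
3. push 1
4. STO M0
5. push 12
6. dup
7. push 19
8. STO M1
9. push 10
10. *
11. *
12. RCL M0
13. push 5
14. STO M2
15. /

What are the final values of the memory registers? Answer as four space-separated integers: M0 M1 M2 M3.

Answer: 1 19 5 0

Derivation:
After op 1 (RCL M2): stack=[0] mem=[0,0,0,0]
After op 2 (pop): stack=[empty] mem=[0,0,0,0]
After op 3 (push 1): stack=[1] mem=[0,0,0,0]
After op 4 (STO M0): stack=[empty] mem=[1,0,0,0]
After op 5 (push 12): stack=[12] mem=[1,0,0,0]
After op 6 (dup): stack=[12,12] mem=[1,0,0,0]
After op 7 (push 19): stack=[12,12,19] mem=[1,0,0,0]
After op 8 (STO M1): stack=[12,12] mem=[1,19,0,0]
After op 9 (push 10): stack=[12,12,10] mem=[1,19,0,0]
After op 10 (*): stack=[12,120] mem=[1,19,0,0]
After op 11 (*): stack=[1440] mem=[1,19,0,0]
After op 12 (RCL M0): stack=[1440,1] mem=[1,19,0,0]
After op 13 (push 5): stack=[1440,1,5] mem=[1,19,0,0]
After op 14 (STO M2): stack=[1440,1] mem=[1,19,5,0]
After op 15 (/): stack=[1440] mem=[1,19,5,0]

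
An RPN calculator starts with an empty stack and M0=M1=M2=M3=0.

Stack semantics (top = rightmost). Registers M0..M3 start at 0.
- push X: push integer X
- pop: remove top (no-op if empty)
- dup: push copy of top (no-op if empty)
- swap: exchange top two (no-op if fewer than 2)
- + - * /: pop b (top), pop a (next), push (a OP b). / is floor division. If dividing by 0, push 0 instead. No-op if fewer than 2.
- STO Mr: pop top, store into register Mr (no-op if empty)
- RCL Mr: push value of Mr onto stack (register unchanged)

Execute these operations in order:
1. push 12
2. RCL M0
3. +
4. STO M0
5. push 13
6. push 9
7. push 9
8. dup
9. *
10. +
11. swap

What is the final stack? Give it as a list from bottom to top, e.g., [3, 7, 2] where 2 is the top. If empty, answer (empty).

Answer: [90, 13]

Derivation:
After op 1 (push 12): stack=[12] mem=[0,0,0,0]
After op 2 (RCL M0): stack=[12,0] mem=[0,0,0,0]
After op 3 (+): stack=[12] mem=[0,0,0,0]
After op 4 (STO M0): stack=[empty] mem=[12,0,0,0]
After op 5 (push 13): stack=[13] mem=[12,0,0,0]
After op 6 (push 9): stack=[13,9] mem=[12,0,0,0]
After op 7 (push 9): stack=[13,9,9] mem=[12,0,0,0]
After op 8 (dup): stack=[13,9,9,9] mem=[12,0,0,0]
After op 9 (*): stack=[13,9,81] mem=[12,0,0,0]
After op 10 (+): stack=[13,90] mem=[12,0,0,0]
After op 11 (swap): stack=[90,13] mem=[12,0,0,0]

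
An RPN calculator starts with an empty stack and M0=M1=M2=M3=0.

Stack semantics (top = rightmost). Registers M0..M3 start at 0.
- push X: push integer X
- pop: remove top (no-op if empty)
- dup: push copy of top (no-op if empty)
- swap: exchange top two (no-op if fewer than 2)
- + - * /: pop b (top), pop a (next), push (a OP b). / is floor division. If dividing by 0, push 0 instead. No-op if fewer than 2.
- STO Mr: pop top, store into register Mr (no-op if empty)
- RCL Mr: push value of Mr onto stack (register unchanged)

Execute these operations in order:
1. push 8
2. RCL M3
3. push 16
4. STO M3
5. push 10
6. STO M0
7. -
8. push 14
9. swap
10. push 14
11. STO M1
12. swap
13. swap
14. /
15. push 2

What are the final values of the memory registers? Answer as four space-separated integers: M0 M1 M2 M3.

Answer: 10 14 0 16

Derivation:
After op 1 (push 8): stack=[8] mem=[0,0,0,0]
After op 2 (RCL M3): stack=[8,0] mem=[0,0,0,0]
After op 3 (push 16): stack=[8,0,16] mem=[0,0,0,0]
After op 4 (STO M3): stack=[8,0] mem=[0,0,0,16]
After op 5 (push 10): stack=[8,0,10] mem=[0,0,0,16]
After op 6 (STO M0): stack=[8,0] mem=[10,0,0,16]
After op 7 (-): stack=[8] mem=[10,0,0,16]
After op 8 (push 14): stack=[8,14] mem=[10,0,0,16]
After op 9 (swap): stack=[14,8] mem=[10,0,0,16]
After op 10 (push 14): stack=[14,8,14] mem=[10,0,0,16]
After op 11 (STO M1): stack=[14,8] mem=[10,14,0,16]
After op 12 (swap): stack=[8,14] mem=[10,14,0,16]
After op 13 (swap): stack=[14,8] mem=[10,14,0,16]
After op 14 (/): stack=[1] mem=[10,14,0,16]
After op 15 (push 2): stack=[1,2] mem=[10,14,0,16]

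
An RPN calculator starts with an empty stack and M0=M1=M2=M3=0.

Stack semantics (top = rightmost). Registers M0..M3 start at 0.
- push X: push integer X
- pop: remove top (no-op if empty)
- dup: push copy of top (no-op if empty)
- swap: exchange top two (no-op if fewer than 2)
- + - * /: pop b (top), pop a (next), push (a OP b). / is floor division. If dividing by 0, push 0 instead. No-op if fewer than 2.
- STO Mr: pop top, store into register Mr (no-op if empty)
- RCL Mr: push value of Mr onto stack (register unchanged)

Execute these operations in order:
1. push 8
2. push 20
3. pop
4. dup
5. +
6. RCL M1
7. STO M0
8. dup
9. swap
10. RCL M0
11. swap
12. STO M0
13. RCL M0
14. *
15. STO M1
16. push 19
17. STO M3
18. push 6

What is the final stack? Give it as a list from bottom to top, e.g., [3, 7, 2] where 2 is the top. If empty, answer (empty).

After op 1 (push 8): stack=[8] mem=[0,0,0,0]
After op 2 (push 20): stack=[8,20] mem=[0,0,0,0]
After op 3 (pop): stack=[8] mem=[0,0,0,0]
After op 4 (dup): stack=[8,8] mem=[0,0,0,0]
After op 5 (+): stack=[16] mem=[0,0,0,0]
After op 6 (RCL M1): stack=[16,0] mem=[0,0,0,0]
After op 7 (STO M0): stack=[16] mem=[0,0,0,0]
After op 8 (dup): stack=[16,16] mem=[0,0,0,0]
After op 9 (swap): stack=[16,16] mem=[0,0,0,0]
After op 10 (RCL M0): stack=[16,16,0] mem=[0,0,0,0]
After op 11 (swap): stack=[16,0,16] mem=[0,0,0,0]
After op 12 (STO M0): stack=[16,0] mem=[16,0,0,0]
After op 13 (RCL M0): stack=[16,0,16] mem=[16,0,0,0]
After op 14 (*): stack=[16,0] mem=[16,0,0,0]
After op 15 (STO M1): stack=[16] mem=[16,0,0,0]
After op 16 (push 19): stack=[16,19] mem=[16,0,0,0]
After op 17 (STO M3): stack=[16] mem=[16,0,0,19]
After op 18 (push 6): stack=[16,6] mem=[16,0,0,19]

Answer: [16, 6]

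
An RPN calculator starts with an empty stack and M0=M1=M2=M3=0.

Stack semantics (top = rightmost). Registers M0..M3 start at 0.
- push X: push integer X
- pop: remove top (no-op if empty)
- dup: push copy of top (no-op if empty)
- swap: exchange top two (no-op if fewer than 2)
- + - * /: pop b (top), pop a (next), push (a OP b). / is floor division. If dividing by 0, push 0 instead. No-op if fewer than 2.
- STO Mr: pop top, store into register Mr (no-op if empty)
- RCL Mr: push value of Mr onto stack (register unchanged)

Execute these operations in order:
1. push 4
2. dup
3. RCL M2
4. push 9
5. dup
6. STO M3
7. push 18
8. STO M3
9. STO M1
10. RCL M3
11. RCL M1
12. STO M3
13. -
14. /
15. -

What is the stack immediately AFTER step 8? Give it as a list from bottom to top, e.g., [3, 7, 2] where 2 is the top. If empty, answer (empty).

After op 1 (push 4): stack=[4] mem=[0,0,0,0]
After op 2 (dup): stack=[4,4] mem=[0,0,0,0]
After op 3 (RCL M2): stack=[4,4,0] mem=[0,0,0,0]
After op 4 (push 9): stack=[4,4,0,9] mem=[0,0,0,0]
After op 5 (dup): stack=[4,4,0,9,9] mem=[0,0,0,0]
After op 6 (STO M3): stack=[4,4,0,9] mem=[0,0,0,9]
After op 7 (push 18): stack=[4,4,0,9,18] mem=[0,0,0,9]
After op 8 (STO M3): stack=[4,4,0,9] mem=[0,0,0,18]

[4, 4, 0, 9]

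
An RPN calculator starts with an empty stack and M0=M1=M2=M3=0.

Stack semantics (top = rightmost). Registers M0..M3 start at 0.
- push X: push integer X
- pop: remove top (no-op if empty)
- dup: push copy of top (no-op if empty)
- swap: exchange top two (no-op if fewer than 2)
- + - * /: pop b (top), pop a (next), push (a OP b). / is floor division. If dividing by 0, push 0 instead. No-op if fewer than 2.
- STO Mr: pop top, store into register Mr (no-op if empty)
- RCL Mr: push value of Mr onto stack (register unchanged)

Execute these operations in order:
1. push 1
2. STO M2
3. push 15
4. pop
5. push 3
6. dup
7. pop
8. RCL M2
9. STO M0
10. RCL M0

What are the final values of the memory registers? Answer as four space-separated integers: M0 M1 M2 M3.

Answer: 1 0 1 0

Derivation:
After op 1 (push 1): stack=[1] mem=[0,0,0,0]
After op 2 (STO M2): stack=[empty] mem=[0,0,1,0]
After op 3 (push 15): stack=[15] mem=[0,0,1,0]
After op 4 (pop): stack=[empty] mem=[0,0,1,0]
After op 5 (push 3): stack=[3] mem=[0,0,1,0]
After op 6 (dup): stack=[3,3] mem=[0,0,1,0]
After op 7 (pop): stack=[3] mem=[0,0,1,0]
After op 8 (RCL M2): stack=[3,1] mem=[0,0,1,0]
After op 9 (STO M0): stack=[3] mem=[1,0,1,0]
After op 10 (RCL M0): stack=[3,1] mem=[1,0,1,0]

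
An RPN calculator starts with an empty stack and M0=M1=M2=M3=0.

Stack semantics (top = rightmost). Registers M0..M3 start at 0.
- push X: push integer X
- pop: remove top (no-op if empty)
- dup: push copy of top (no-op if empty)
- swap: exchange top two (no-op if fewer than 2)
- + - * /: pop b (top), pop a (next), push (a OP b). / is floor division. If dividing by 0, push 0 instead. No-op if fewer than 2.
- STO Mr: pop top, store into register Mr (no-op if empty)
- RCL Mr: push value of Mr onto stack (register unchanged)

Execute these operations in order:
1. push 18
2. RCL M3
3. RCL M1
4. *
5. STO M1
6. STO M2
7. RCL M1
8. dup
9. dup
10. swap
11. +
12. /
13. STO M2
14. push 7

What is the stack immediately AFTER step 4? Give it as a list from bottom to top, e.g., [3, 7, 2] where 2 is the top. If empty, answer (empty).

After op 1 (push 18): stack=[18] mem=[0,0,0,0]
After op 2 (RCL M3): stack=[18,0] mem=[0,0,0,0]
After op 3 (RCL M1): stack=[18,0,0] mem=[0,0,0,0]
After op 4 (*): stack=[18,0] mem=[0,0,0,0]

[18, 0]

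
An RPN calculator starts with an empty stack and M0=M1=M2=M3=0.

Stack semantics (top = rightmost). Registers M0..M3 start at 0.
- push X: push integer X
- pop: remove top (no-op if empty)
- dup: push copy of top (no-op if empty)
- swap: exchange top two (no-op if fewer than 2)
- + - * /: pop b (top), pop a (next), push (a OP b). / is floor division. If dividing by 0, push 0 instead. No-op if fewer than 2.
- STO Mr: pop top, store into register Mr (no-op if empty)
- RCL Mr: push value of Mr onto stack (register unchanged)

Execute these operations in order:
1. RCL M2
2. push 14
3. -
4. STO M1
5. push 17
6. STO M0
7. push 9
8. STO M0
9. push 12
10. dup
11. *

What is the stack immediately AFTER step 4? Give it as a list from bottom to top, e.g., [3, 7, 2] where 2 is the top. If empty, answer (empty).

After op 1 (RCL M2): stack=[0] mem=[0,0,0,0]
After op 2 (push 14): stack=[0,14] mem=[0,0,0,0]
After op 3 (-): stack=[-14] mem=[0,0,0,0]
After op 4 (STO M1): stack=[empty] mem=[0,-14,0,0]

(empty)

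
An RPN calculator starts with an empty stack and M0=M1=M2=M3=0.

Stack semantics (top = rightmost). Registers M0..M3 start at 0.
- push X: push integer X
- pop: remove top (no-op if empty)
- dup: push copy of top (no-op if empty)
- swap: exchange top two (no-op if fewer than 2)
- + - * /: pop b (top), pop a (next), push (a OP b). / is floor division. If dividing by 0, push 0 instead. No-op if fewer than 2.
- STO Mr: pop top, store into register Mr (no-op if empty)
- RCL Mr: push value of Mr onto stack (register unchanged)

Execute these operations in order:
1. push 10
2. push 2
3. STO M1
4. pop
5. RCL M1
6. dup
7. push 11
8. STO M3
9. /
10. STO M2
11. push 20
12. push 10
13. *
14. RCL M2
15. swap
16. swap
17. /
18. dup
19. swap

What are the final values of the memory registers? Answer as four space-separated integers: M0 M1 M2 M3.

Answer: 0 2 1 11

Derivation:
After op 1 (push 10): stack=[10] mem=[0,0,0,0]
After op 2 (push 2): stack=[10,2] mem=[0,0,0,0]
After op 3 (STO M1): stack=[10] mem=[0,2,0,0]
After op 4 (pop): stack=[empty] mem=[0,2,0,0]
After op 5 (RCL M1): stack=[2] mem=[0,2,0,0]
After op 6 (dup): stack=[2,2] mem=[0,2,0,0]
After op 7 (push 11): stack=[2,2,11] mem=[0,2,0,0]
After op 8 (STO M3): stack=[2,2] mem=[0,2,0,11]
After op 9 (/): stack=[1] mem=[0,2,0,11]
After op 10 (STO M2): stack=[empty] mem=[0,2,1,11]
After op 11 (push 20): stack=[20] mem=[0,2,1,11]
After op 12 (push 10): stack=[20,10] mem=[0,2,1,11]
After op 13 (*): stack=[200] mem=[0,2,1,11]
After op 14 (RCL M2): stack=[200,1] mem=[0,2,1,11]
After op 15 (swap): stack=[1,200] mem=[0,2,1,11]
After op 16 (swap): stack=[200,1] mem=[0,2,1,11]
After op 17 (/): stack=[200] mem=[0,2,1,11]
After op 18 (dup): stack=[200,200] mem=[0,2,1,11]
After op 19 (swap): stack=[200,200] mem=[0,2,1,11]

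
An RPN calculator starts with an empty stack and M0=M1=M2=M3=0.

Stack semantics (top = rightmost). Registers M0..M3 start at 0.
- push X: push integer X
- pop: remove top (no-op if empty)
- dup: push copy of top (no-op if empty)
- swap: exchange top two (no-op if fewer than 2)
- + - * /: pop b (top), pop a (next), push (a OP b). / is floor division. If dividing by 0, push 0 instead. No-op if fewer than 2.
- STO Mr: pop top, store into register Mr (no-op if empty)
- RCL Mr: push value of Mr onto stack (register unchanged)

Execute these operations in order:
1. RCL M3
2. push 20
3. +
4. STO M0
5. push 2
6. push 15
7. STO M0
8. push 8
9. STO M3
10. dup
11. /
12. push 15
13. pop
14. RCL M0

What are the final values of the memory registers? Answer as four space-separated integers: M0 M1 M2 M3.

Answer: 15 0 0 8

Derivation:
After op 1 (RCL M3): stack=[0] mem=[0,0,0,0]
After op 2 (push 20): stack=[0,20] mem=[0,0,0,0]
After op 3 (+): stack=[20] mem=[0,0,0,0]
After op 4 (STO M0): stack=[empty] mem=[20,0,0,0]
After op 5 (push 2): stack=[2] mem=[20,0,0,0]
After op 6 (push 15): stack=[2,15] mem=[20,0,0,0]
After op 7 (STO M0): stack=[2] mem=[15,0,0,0]
After op 8 (push 8): stack=[2,8] mem=[15,0,0,0]
After op 9 (STO M3): stack=[2] mem=[15,0,0,8]
After op 10 (dup): stack=[2,2] mem=[15,0,0,8]
After op 11 (/): stack=[1] mem=[15,0,0,8]
After op 12 (push 15): stack=[1,15] mem=[15,0,0,8]
After op 13 (pop): stack=[1] mem=[15,0,0,8]
After op 14 (RCL M0): stack=[1,15] mem=[15,0,0,8]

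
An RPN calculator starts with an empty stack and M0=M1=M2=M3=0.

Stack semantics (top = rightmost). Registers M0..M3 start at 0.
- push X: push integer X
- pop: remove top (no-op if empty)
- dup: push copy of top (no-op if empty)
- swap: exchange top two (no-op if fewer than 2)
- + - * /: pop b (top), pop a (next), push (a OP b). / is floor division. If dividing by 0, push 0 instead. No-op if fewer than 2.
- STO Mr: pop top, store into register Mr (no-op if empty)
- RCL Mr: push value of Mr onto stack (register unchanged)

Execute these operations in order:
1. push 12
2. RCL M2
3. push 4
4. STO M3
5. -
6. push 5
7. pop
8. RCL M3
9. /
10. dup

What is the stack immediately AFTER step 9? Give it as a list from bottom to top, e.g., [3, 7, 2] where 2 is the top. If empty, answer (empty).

After op 1 (push 12): stack=[12] mem=[0,0,0,0]
After op 2 (RCL M2): stack=[12,0] mem=[0,0,0,0]
After op 3 (push 4): stack=[12,0,4] mem=[0,0,0,0]
After op 4 (STO M3): stack=[12,0] mem=[0,0,0,4]
After op 5 (-): stack=[12] mem=[0,0,0,4]
After op 6 (push 5): stack=[12,5] mem=[0,0,0,4]
After op 7 (pop): stack=[12] mem=[0,0,0,4]
After op 8 (RCL M3): stack=[12,4] mem=[0,0,0,4]
After op 9 (/): stack=[3] mem=[0,0,0,4]

[3]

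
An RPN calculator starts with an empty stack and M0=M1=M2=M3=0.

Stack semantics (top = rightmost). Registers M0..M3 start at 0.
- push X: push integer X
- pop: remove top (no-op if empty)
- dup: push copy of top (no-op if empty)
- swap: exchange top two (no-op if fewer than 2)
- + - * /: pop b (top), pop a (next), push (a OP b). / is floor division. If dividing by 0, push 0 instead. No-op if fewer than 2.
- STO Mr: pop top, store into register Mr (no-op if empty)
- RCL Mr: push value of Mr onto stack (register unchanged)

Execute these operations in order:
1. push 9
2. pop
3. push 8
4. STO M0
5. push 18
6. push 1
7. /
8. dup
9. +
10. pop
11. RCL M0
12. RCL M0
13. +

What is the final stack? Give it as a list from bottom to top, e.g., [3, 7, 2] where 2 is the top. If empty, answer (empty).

After op 1 (push 9): stack=[9] mem=[0,0,0,0]
After op 2 (pop): stack=[empty] mem=[0,0,0,0]
After op 3 (push 8): stack=[8] mem=[0,0,0,0]
After op 4 (STO M0): stack=[empty] mem=[8,0,0,0]
After op 5 (push 18): stack=[18] mem=[8,0,0,0]
After op 6 (push 1): stack=[18,1] mem=[8,0,0,0]
After op 7 (/): stack=[18] mem=[8,0,0,0]
After op 8 (dup): stack=[18,18] mem=[8,0,0,0]
After op 9 (+): stack=[36] mem=[8,0,0,0]
After op 10 (pop): stack=[empty] mem=[8,0,0,0]
After op 11 (RCL M0): stack=[8] mem=[8,0,0,0]
After op 12 (RCL M0): stack=[8,8] mem=[8,0,0,0]
After op 13 (+): stack=[16] mem=[8,0,0,0]

Answer: [16]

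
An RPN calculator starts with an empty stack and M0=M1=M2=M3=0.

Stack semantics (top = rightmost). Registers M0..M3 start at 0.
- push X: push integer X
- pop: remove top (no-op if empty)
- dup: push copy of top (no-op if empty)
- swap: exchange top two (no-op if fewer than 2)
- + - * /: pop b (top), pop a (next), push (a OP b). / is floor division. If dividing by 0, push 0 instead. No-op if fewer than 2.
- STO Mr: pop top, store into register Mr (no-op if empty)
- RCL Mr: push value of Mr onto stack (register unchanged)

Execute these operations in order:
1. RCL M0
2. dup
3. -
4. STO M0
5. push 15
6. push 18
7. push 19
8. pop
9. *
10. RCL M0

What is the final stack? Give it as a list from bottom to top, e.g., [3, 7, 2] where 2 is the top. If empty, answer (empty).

Answer: [270, 0]

Derivation:
After op 1 (RCL M0): stack=[0] mem=[0,0,0,0]
After op 2 (dup): stack=[0,0] mem=[0,0,0,0]
After op 3 (-): stack=[0] mem=[0,0,0,0]
After op 4 (STO M0): stack=[empty] mem=[0,0,0,0]
After op 5 (push 15): stack=[15] mem=[0,0,0,0]
After op 6 (push 18): stack=[15,18] mem=[0,0,0,0]
After op 7 (push 19): stack=[15,18,19] mem=[0,0,0,0]
After op 8 (pop): stack=[15,18] mem=[0,0,0,0]
After op 9 (*): stack=[270] mem=[0,0,0,0]
After op 10 (RCL M0): stack=[270,0] mem=[0,0,0,0]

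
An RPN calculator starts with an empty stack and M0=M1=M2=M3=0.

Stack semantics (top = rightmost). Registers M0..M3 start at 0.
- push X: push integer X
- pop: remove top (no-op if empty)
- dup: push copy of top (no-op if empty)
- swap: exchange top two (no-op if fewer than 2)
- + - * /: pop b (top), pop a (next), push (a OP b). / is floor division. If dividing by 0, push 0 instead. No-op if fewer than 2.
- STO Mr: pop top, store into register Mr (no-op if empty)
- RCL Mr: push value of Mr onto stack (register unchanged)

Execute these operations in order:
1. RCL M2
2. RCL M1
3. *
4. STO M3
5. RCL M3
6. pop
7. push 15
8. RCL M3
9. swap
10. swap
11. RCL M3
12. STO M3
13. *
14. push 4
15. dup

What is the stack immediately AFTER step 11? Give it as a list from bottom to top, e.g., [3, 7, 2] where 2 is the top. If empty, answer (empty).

After op 1 (RCL M2): stack=[0] mem=[0,0,0,0]
After op 2 (RCL M1): stack=[0,0] mem=[0,0,0,0]
After op 3 (*): stack=[0] mem=[0,0,0,0]
After op 4 (STO M3): stack=[empty] mem=[0,0,0,0]
After op 5 (RCL M3): stack=[0] mem=[0,0,0,0]
After op 6 (pop): stack=[empty] mem=[0,0,0,0]
After op 7 (push 15): stack=[15] mem=[0,0,0,0]
After op 8 (RCL M3): stack=[15,0] mem=[0,0,0,0]
After op 9 (swap): stack=[0,15] mem=[0,0,0,0]
After op 10 (swap): stack=[15,0] mem=[0,0,0,0]
After op 11 (RCL M3): stack=[15,0,0] mem=[0,0,0,0]

[15, 0, 0]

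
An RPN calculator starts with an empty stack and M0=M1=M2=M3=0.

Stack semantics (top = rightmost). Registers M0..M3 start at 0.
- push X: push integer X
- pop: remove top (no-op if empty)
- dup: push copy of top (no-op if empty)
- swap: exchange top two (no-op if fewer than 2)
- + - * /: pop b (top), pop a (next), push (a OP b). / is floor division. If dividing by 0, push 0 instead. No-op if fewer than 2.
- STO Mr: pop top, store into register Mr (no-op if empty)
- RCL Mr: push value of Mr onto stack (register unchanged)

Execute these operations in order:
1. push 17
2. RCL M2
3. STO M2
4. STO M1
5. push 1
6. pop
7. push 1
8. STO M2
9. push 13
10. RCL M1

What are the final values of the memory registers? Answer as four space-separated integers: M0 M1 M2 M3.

After op 1 (push 17): stack=[17] mem=[0,0,0,0]
After op 2 (RCL M2): stack=[17,0] mem=[0,0,0,0]
After op 3 (STO M2): stack=[17] mem=[0,0,0,0]
After op 4 (STO M1): stack=[empty] mem=[0,17,0,0]
After op 5 (push 1): stack=[1] mem=[0,17,0,0]
After op 6 (pop): stack=[empty] mem=[0,17,0,0]
After op 7 (push 1): stack=[1] mem=[0,17,0,0]
After op 8 (STO M2): stack=[empty] mem=[0,17,1,0]
After op 9 (push 13): stack=[13] mem=[0,17,1,0]
After op 10 (RCL M1): stack=[13,17] mem=[0,17,1,0]

Answer: 0 17 1 0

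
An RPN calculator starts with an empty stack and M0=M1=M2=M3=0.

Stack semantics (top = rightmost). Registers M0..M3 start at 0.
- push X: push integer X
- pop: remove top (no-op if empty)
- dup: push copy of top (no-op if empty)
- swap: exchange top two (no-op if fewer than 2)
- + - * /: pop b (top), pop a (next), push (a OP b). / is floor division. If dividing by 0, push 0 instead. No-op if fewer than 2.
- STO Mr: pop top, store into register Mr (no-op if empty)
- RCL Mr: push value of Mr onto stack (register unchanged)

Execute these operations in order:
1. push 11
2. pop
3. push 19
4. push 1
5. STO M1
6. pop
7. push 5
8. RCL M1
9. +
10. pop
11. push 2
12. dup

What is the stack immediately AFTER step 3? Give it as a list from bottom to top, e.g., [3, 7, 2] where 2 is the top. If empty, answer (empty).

After op 1 (push 11): stack=[11] mem=[0,0,0,0]
After op 2 (pop): stack=[empty] mem=[0,0,0,0]
After op 3 (push 19): stack=[19] mem=[0,0,0,0]

[19]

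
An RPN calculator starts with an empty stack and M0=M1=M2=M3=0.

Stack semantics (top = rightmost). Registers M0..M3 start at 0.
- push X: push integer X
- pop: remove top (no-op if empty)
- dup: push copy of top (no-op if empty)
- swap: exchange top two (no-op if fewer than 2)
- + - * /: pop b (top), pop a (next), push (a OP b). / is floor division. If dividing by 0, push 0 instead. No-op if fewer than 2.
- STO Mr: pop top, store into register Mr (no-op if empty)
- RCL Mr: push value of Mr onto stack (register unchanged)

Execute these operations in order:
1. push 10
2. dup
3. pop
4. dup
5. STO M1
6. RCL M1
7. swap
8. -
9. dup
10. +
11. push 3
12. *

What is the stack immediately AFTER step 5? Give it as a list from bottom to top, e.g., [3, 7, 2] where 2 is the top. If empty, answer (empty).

After op 1 (push 10): stack=[10] mem=[0,0,0,0]
After op 2 (dup): stack=[10,10] mem=[0,0,0,0]
After op 3 (pop): stack=[10] mem=[0,0,0,0]
After op 4 (dup): stack=[10,10] mem=[0,0,0,0]
After op 5 (STO M1): stack=[10] mem=[0,10,0,0]

[10]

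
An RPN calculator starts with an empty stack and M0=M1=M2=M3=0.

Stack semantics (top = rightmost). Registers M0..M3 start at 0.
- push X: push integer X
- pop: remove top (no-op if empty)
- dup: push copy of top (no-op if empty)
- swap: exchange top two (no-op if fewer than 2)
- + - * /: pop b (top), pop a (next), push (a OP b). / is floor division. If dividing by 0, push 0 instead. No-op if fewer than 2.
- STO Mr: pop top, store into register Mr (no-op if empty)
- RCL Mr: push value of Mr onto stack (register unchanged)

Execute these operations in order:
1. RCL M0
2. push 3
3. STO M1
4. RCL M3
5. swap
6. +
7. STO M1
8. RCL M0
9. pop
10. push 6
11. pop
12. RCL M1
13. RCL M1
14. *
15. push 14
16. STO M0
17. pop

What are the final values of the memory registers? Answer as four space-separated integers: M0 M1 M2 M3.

After op 1 (RCL M0): stack=[0] mem=[0,0,0,0]
After op 2 (push 3): stack=[0,3] mem=[0,0,0,0]
After op 3 (STO M1): stack=[0] mem=[0,3,0,0]
After op 4 (RCL M3): stack=[0,0] mem=[0,3,0,0]
After op 5 (swap): stack=[0,0] mem=[0,3,0,0]
After op 6 (+): stack=[0] mem=[0,3,0,0]
After op 7 (STO M1): stack=[empty] mem=[0,0,0,0]
After op 8 (RCL M0): stack=[0] mem=[0,0,0,0]
After op 9 (pop): stack=[empty] mem=[0,0,0,0]
After op 10 (push 6): stack=[6] mem=[0,0,0,0]
After op 11 (pop): stack=[empty] mem=[0,0,0,0]
After op 12 (RCL M1): stack=[0] mem=[0,0,0,0]
After op 13 (RCL M1): stack=[0,0] mem=[0,0,0,0]
After op 14 (*): stack=[0] mem=[0,0,0,0]
After op 15 (push 14): stack=[0,14] mem=[0,0,0,0]
After op 16 (STO M0): stack=[0] mem=[14,0,0,0]
After op 17 (pop): stack=[empty] mem=[14,0,0,0]

Answer: 14 0 0 0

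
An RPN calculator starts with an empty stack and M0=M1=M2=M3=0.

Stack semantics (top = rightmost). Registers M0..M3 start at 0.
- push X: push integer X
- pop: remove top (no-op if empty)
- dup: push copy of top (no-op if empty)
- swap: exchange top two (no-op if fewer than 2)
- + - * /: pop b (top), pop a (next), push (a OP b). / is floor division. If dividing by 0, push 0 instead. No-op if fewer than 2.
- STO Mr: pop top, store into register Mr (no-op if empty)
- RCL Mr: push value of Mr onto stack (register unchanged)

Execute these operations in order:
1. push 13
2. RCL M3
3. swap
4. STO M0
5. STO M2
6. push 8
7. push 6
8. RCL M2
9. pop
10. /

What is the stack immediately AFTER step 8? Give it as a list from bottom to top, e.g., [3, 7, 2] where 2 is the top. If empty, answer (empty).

After op 1 (push 13): stack=[13] mem=[0,0,0,0]
After op 2 (RCL M3): stack=[13,0] mem=[0,0,0,0]
After op 3 (swap): stack=[0,13] mem=[0,0,0,0]
After op 4 (STO M0): stack=[0] mem=[13,0,0,0]
After op 5 (STO M2): stack=[empty] mem=[13,0,0,0]
After op 6 (push 8): stack=[8] mem=[13,0,0,0]
After op 7 (push 6): stack=[8,6] mem=[13,0,0,0]
After op 8 (RCL M2): stack=[8,6,0] mem=[13,0,0,0]

[8, 6, 0]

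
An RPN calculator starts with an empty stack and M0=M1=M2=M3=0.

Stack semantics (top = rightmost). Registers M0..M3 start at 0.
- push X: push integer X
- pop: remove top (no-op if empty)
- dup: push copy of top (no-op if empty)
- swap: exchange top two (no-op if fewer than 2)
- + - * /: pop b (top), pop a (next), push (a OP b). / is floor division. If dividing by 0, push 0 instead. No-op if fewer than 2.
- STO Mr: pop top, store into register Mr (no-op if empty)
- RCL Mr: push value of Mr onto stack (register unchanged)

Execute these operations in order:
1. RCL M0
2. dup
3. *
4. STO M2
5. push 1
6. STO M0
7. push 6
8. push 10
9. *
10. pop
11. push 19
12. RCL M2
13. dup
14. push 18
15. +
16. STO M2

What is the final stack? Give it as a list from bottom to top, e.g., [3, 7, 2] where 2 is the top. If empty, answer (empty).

Answer: [19, 0]

Derivation:
After op 1 (RCL M0): stack=[0] mem=[0,0,0,0]
After op 2 (dup): stack=[0,0] mem=[0,0,0,0]
After op 3 (*): stack=[0] mem=[0,0,0,0]
After op 4 (STO M2): stack=[empty] mem=[0,0,0,0]
After op 5 (push 1): stack=[1] mem=[0,0,0,0]
After op 6 (STO M0): stack=[empty] mem=[1,0,0,0]
After op 7 (push 6): stack=[6] mem=[1,0,0,0]
After op 8 (push 10): stack=[6,10] mem=[1,0,0,0]
After op 9 (*): stack=[60] mem=[1,0,0,0]
After op 10 (pop): stack=[empty] mem=[1,0,0,0]
After op 11 (push 19): stack=[19] mem=[1,0,0,0]
After op 12 (RCL M2): stack=[19,0] mem=[1,0,0,0]
After op 13 (dup): stack=[19,0,0] mem=[1,0,0,0]
After op 14 (push 18): stack=[19,0,0,18] mem=[1,0,0,0]
After op 15 (+): stack=[19,0,18] mem=[1,0,0,0]
After op 16 (STO M2): stack=[19,0] mem=[1,0,18,0]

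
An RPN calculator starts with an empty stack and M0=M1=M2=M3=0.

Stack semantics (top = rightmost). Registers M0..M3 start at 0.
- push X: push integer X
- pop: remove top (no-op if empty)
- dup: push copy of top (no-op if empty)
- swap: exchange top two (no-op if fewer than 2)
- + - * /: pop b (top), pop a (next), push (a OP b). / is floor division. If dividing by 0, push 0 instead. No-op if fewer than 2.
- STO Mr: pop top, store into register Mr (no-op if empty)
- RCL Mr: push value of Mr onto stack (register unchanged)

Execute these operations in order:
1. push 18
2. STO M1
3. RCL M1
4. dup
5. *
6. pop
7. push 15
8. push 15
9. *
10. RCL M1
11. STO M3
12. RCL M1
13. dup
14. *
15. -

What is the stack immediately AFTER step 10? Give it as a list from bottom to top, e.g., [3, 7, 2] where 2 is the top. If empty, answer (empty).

After op 1 (push 18): stack=[18] mem=[0,0,0,0]
After op 2 (STO M1): stack=[empty] mem=[0,18,0,0]
After op 3 (RCL M1): stack=[18] mem=[0,18,0,0]
After op 4 (dup): stack=[18,18] mem=[0,18,0,0]
After op 5 (*): stack=[324] mem=[0,18,0,0]
After op 6 (pop): stack=[empty] mem=[0,18,0,0]
After op 7 (push 15): stack=[15] mem=[0,18,0,0]
After op 8 (push 15): stack=[15,15] mem=[0,18,0,0]
After op 9 (*): stack=[225] mem=[0,18,0,0]
After op 10 (RCL M1): stack=[225,18] mem=[0,18,0,0]

[225, 18]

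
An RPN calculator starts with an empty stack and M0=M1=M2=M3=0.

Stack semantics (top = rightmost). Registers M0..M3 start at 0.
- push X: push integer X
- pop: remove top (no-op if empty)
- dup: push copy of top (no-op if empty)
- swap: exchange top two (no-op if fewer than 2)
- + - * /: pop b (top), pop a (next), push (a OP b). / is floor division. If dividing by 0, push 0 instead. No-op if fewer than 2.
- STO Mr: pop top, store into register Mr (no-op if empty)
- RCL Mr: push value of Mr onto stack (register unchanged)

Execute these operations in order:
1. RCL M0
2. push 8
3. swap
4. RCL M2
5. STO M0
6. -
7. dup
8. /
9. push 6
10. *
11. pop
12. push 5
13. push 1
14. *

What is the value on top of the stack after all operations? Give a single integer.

After op 1 (RCL M0): stack=[0] mem=[0,0,0,0]
After op 2 (push 8): stack=[0,8] mem=[0,0,0,0]
After op 3 (swap): stack=[8,0] mem=[0,0,0,0]
After op 4 (RCL M2): stack=[8,0,0] mem=[0,0,0,0]
After op 5 (STO M0): stack=[8,0] mem=[0,0,0,0]
After op 6 (-): stack=[8] mem=[0,0,0,0]
After op 7 (dup): stack=[8,8] mem=[0,0,0,0]
After op 8 (/): stack=[1] mem=[0,0,0,0]
After op 9 (push 6): stack=[1,6] mem=[0,0,0,0]
After op 10 (*): stack=[6] mem=[0,0,0,0]
After op 11 (pop): stack=[empty] mem=[0,0,0,0]
After op 12 (push 5): stack=[5] mem=[0,0,0,0]
After op 13 (push 1): stack=[5,1] mem=[0,0,0,0]
After op 14 (*): stack=[5] mem=[0,0,0,0]

Answer: 5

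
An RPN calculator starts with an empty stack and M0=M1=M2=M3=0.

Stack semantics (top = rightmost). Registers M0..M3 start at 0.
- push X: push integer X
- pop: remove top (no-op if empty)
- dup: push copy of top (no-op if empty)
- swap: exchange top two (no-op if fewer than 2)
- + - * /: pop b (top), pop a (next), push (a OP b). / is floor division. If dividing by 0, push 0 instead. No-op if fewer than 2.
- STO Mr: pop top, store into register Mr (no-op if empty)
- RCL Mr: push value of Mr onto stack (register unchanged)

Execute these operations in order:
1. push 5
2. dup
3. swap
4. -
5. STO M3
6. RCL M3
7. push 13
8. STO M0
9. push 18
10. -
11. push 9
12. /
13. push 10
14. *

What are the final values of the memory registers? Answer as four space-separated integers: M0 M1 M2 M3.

Answer: 13 0 0 0

Derivation:
After op 1 (push 5): stack=[5] mem=[0,0,0,0]
After op 2 (dup): stack=[5,5] mem=[0,0,0,0]
After op 3 (swap): stack=[5,5] mem=[0,0,0,0]
After op 4 (-): stack=[0] mem=[0,0,0,0]
After op 5 (STO M3): stack=[empty] mem=[0,0,0,0]
After op 6 (RCL M3): stack=[0] mem=[0,0,0,0]
After op 7 (push 13): stack=[0,13] mem=[0,0,0,0]
After op 8 (STO M0): stack=[0] mem=[13,0,0,0]
After op 9 (push 18): stack=[0,18] mem=[13,0,0,0]
After op 10 (-): stack=[-18] mem=[13,0,0,0]
After op 11 (push 9): stack=[-18,9] mem=[13,0,0,0]
After op 12 (/): stack=[-2] mem=[13,0,0,0]
After op 13 (push 10): stack=[-2,10] mem=[13,0,0,0]
After op 14 (*): stack=[-20] mem=[13,0,0,0]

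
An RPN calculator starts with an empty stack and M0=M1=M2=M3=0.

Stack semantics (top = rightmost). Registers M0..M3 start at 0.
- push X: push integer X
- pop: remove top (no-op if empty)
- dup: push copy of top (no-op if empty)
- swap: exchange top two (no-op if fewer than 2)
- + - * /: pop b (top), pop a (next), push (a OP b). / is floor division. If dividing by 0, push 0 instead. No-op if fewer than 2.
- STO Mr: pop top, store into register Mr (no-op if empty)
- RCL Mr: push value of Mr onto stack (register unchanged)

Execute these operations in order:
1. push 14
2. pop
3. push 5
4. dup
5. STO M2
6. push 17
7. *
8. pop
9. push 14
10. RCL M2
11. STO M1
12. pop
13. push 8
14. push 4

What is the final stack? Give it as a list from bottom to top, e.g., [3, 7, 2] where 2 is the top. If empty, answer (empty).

Answer: [8, 4]

Derivation:
After op 1 (push 14): stack=[14] mem=[0,0,0,0]
After op 2 (pop): stack=[empty] mem=[0,0,0,0]
After op 3 (push 5): stack=[5] mem=[0,0,0,0]
After op 4 (dup): stack=[5,5] mem=[0,0,0,0]
After op 5 (STO M2): stack=[5] mem=[0,0,5,0]
After op 6 (push 17): stack=[5,17] mem=[0,0,5,0]
After op 7 (*): stack=[85] mem=[0,0,5,0]
After op 8 (pop): stack=[empty] mem=[0,0,5,0]
After op 9 (push 14): stack=[14] mem=[0,0,5,0]
After op 10 (RCL M2): stack=[14,5] mem=[0,0,5,0]
After op 11 (STO M1): stack=[14] mem=[0,5,5,0]
After op 12 (pop): stack=[empty] mem=[0,5,5,0]
After op 13 (push 8): stack=[8] mem=[0,5,5,0]
After op 14 (push 4): stack=[8,4] mem=[0,5,5,0]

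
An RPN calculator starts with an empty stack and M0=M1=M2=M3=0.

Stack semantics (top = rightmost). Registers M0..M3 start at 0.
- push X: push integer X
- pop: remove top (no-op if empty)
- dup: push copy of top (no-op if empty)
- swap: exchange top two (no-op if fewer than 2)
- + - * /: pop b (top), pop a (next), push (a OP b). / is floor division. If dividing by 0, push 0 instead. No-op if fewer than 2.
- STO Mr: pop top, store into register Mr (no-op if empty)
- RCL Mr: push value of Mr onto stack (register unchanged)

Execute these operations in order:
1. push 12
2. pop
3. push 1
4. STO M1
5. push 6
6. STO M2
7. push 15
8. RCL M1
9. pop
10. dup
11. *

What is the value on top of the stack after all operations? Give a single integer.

Answer: 225

Derivation:
After op 1 (push 12): stack=[12] mem=[0,0,0,0]
After op 2 (pop): stack=[empty] mem=[0,0,0,0]
After op 3 (push 1): stack=[1] mem=[0,0,0,0]
After op 4 (STO M1): stack=[empty] mem=[0,1,0,0]
After op 5 (push 6): stack=[6] mem=[0,1,0,0]
After op 6 (STO M2): stack=[empty] mem=[0,1,6,0]
After op 7 (push 15): stack=[15] mem=[0,1,6,0]
After op 8 (RCL M1): stack=[15,1] mem=[0,1,6,0]
After op 9 (pop): stack=[15] mem=[0,1,6,0]
After op 10 (dup): stack=[15,15] mem=[0,1,6,0]
After op 11 (*): stack=[225] mem=[0,1,6,0]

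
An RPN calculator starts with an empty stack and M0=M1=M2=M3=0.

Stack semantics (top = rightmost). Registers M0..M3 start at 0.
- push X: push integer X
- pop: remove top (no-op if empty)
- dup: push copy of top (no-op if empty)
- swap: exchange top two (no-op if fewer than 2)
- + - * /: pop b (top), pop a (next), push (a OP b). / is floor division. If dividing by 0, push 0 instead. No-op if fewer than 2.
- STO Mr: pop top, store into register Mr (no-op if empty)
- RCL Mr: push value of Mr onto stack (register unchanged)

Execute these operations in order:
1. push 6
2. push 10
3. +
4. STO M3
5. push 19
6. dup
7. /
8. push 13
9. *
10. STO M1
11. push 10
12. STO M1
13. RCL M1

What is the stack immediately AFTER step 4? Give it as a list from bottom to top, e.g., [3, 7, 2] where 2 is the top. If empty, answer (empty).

After op 1 (push 6): stack=[6] mem=[0,0,0,0]
After op 2 (push 10): stack=[6,10] mem=[0,0,0,0]
After op 3 (+): stack=[16] mem=[0,0,0,0]
After op 4 (STO M3): stack=[empty] mem=[0,0,0,16]

(empty)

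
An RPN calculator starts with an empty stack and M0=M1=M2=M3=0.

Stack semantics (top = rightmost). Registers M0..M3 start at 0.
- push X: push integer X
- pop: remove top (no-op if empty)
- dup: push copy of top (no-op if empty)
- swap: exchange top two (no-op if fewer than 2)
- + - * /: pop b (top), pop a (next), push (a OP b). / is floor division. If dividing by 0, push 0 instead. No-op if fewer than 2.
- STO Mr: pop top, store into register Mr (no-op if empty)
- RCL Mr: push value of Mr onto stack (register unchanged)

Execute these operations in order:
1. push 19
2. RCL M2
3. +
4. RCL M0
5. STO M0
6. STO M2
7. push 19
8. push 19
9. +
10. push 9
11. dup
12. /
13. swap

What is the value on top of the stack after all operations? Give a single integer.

Answer: 38

Derivation:
After op 1 (push 19): stack=[19] mem=[0,0,0,0]
After op 2 (RCL M2): stack=[19,0] mem=[0,0,0,0]
After op 3 (+): stack=[19] mem=[0,0,0,0]
After op 4 (RCL M0): stack=[19,0] mem=[0,0,0,0]
After op 5 (STO M0): stack=[19] mem=[0,0,0,0]
After op 6 (STO M2): stack=[empty] mem=[0,0,19,0]
After op 7 (push 19): stack=[19] mem=[0,0,19,0]
After op 8 (push 19): stack=[19,19] mem=[0,0,19,0]
After op 9 (+): stack=[38] mem=[0,0,19,0]
After op 10 (push 9): stack=[38,9] mem=[0,0,19,0]
After op 11 (dup): stack=[38,9,9] mem=[0,0,19,0]
After op 12 (/): stack=[38,1] mem=[0,0,19,0]
After op 13 (swap): stack=[1,38] mem=[0,0,19,0]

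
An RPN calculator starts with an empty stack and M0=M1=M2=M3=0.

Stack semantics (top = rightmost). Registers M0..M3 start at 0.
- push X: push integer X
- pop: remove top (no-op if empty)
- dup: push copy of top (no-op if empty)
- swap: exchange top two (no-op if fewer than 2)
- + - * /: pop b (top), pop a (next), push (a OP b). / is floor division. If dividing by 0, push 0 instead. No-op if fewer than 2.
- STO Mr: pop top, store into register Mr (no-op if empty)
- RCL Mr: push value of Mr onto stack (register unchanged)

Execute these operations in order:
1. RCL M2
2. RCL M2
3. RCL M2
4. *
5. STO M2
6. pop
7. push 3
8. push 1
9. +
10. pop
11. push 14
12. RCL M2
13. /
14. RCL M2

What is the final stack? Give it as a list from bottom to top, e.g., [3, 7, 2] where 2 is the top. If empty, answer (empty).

After op 1 (RCL M2): stack=[0] mem=[0,0,0,0]
After op 2 (RCL M2): stack=[0,0] mem=[0,0,0,0]
After op 3 (RCL M2): stack=[0,0,0] mem=[0,0,0,0]
After op 4 (*): stack=[0,0] mem=[0,0,0,0]
After op 5 (STO M2): stack=[0] mem=[0,0,0,0]
After op 6 (pop): stack=[empty] mem=[0,0,0,0]
After op 7 (push 3): stack=[3] mem=[0,0,0,0]
After op 8 (push 1): stack=[3,1] mem=[0,0,0,0]
After op 9 (+): stack=[4] mem=[0,0,0,0]
After op 10 (pop): stack=[empty] mem=[0,0,0,0]
After op 11 (push 14): stack=[14] mem=[0,0,0,0]
After op 12 (RCL M2): stack=[14,0] mem=[0,0,0,0]
After op 13 (/): stack=[0] mem=[0,0,0,0]
After op 14 (RCL M2): stack=[0,0] mem=[0,0,0,0]

Answer: [0, 0]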